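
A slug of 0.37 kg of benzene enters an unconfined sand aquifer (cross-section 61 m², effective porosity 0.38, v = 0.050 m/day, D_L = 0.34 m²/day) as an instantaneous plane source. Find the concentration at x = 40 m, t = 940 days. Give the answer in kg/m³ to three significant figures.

0.000242 kg/m³

For an instantaneous plane source, C(x,t) = M/(n_e·A·√(4πDt)) · exp(−(x−vt)²/(4Dt)), with n_e·A the pore (flow) area.
Plume center vt = 0.050 × 940 = 47 m, so the well at 40 m is 7 m upgradient of the peak.
√(4πDt) = 63.37 m, giving peak height M/(n_e·A·√(4πDt)) = 0.37/(0.38 × 61 × 63.37) = 0.0002519 kg/m³.
(x−vt)²/(4Dt) = (-7)²/(4 × 0.34 × 940) = 0.03833; exp(−0.03833) = 0.9624.
C = 0.0002519 × 0.9624 = 0.000242 kg/m³.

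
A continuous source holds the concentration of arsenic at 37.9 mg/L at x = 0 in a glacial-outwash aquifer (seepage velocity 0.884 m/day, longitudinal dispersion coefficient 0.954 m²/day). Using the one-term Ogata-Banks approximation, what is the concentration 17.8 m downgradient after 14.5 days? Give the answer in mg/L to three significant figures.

6.51 mg/L

For a continuous step input, C/C₀ ≈ ½·erfc((x−vt)/(2√(Dt))).
vt = 0.884 × 14.5 = 12.818 m and 2√(Dt) = 2√(0.954 × 14.5) = 7.439 m.
Argument (x−vt)/(2√(Dt)) = (17.8 − 12.818)/7.439 = 0.6697; ½·erfc(0.6697) = 0.1718.
C = 37.9 × 0.1718 = 6.51 mg/L.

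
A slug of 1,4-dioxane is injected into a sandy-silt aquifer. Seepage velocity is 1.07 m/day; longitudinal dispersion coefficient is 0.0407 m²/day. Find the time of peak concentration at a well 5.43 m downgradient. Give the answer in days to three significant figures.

5.04 days

For the 1D instantaneous-source solution, setting ∂C/∂t = 0 at fixed x gives v²t² + 2Dt − x² = 0, so t = (√(D² + v²x²) − D)/v².
√(D² + v²x²) = √(0.0407² + 1.07² × 5.43²) = 5.810; v² = 1.1449.
t = (5.810 − 0.0407)/1.1449 = 5.04 days (vs. the pure-advection estimate x/v = 5.07 d).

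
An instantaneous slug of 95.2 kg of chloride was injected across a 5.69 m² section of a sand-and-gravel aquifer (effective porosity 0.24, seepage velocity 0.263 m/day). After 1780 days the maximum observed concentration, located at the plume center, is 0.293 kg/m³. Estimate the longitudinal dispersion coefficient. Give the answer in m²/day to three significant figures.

At the plume center C_max = M/(n_e·A·√(4πDt)), so D = M²/(4πt·(n_e·A·C_max)²).
n_e·A·C_max = 0.24 × 5.69 × 0.293 = 0.4001 kg/m.
D = 95.2²/(4π × 1780 × 0.4001²) = 2.53 m²/day.

2.53 m²/day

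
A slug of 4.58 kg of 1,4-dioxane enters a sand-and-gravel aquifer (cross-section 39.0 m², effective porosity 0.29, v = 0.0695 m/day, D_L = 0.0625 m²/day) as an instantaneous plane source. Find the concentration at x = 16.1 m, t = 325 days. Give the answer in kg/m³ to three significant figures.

For an instantaneous plane source, C(x,t) = M/(n_e·A·√(4πDt)) · exp(−(x−vt)²/(4Dt)), with n_e·A the pore (flow) area.
Plume center vt = 0.0695 × 325 = 22.5875 m, so the well at 16.1 m is 6.4875 m upgradient of the peak.
√(4πDt) = 15.98 m, giving peak height M/(n_e·A·√(4πDt)) = 4.58/(0.29 × 39.0 × 15.98) = 0.02534 kg/m³.
(x−vt)²/(4Dt) = (-6.4875)²/(4 × 0.0625 × 325) = 0.5180; exp(−0.5180) = 0.5957.
C = 0.02534 × 0.5957 = 0.0151 kg/m³.

0.0151 kg/m³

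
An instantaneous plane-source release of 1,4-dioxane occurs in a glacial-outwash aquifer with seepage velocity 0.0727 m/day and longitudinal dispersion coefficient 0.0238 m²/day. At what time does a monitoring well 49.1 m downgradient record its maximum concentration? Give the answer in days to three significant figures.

671 days

For the 1D instantaneous-source solution, setting ∂C/∂t = 0 at fixed x gives v²t² + 2Dt − x² = 0, so t = (√(D² + v²x²) − D)/v².
√(D² + v²x²) = √(0.0238² + 0.0727² × 49.1²) = 3.570; v² = 0.00528529.
t = (3.570 − 0.0238)/0.00528529 = 671 days (vs. the pure-advection estimate x/v = 675 d).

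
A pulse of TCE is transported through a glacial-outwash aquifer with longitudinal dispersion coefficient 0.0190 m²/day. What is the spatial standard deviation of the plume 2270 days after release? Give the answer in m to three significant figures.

Dispersive spreading gives a Gaussian with σ² = 2Dt; advection only shifts the center.
σ = √(2 × 0.0190 × 2270) = 9.29 m.

9.29 m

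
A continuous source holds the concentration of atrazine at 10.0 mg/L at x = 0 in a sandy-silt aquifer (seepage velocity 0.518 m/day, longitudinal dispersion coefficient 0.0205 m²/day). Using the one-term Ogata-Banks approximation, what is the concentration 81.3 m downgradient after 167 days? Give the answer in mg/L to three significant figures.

9.77 mg/L

For a continuous step input, C/C₀ ≈ ½·erfc((x−vt)/(2√(Dt))).
vt = 0.518 × 167 = 86.506 m and 2√(Dt) = 2√(0.0205 × 167) = 3.701 m.
Argument (x−vt)/(2√(Dt)) = (81.3 − 86.506)/3.701 = -1.407; ½·erfc(-1.407) = 0.9767.
C = 10.0 × 0.9767 = 9.77 mg/L.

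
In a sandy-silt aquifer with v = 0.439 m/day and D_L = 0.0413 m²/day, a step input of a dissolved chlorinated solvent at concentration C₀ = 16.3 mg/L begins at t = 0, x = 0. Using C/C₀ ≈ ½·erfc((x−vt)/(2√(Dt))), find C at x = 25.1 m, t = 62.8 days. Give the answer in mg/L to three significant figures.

For a continuous step input, C/C₀ ≈ ½·erfc((x−vt)/(2√(Dt))).
vt = 0.439 × 62.8 = 27.5692 m and 2√(Dt) = 2√(0.0413 × 62.8) = 3.221 m.
Argument (x−vt)/(2√(Dt)) = (25.1 − 27.5692)/3.221 = -0.7666; ½·erfc(-0.7666) = 0.8608.
C = 16.3 × 0.8608 = 14.0 mg/L.

14.0 mg/L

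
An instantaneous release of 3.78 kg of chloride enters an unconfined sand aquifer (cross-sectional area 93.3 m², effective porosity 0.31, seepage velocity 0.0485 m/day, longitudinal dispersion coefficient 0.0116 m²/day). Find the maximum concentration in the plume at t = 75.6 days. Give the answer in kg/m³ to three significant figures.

The peak of an instantaneous 1D plume sits at x = vt; there the Gaussian factor is 1 and C_max = M/(n_e·A·√(4πDt)), where n_e·A is the pore area the mass is dissolved in.
√(4πDt) = √(4π × 0.0116 × 75.6) = 3.320 m, so C_max = 3.78/(0.31 × 93.3 × 3.320) = 0.0394 kg/m³.

0.0394 kg/m³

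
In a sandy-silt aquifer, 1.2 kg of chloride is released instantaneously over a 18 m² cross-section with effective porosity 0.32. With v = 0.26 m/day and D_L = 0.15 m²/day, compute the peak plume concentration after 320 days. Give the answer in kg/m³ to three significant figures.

0.00848 kg/m³

The peak of an instantaneous 1D plume sits at x = vt; there the Gaussian factor is 1 and C_max = M/(n_e·A·√(4πDt)), where n_e·A is the pore area the mass is dissolved in.
√(4πDt) = √(4π × 0.15 × 320) = 24.56 m, so C_max = 1.2/(0.32 × 18 × 24.56) = 0.00848 kg/m³.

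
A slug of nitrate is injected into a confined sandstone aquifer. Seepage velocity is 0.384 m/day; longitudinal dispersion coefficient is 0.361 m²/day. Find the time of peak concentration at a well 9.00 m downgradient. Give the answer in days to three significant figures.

For the 1D instantaneous-source solution, setting ∂C/∂t = 0 at fixed x gives v²t² + 2Dt − x² = 0, so t = (√(D² + v²x²) − D)/v².
√(D² + v²x²) = √(0.361² + 0.384² × 9.00²) = 3.475; v² = 0.147456.
t = (3.475 − 0.361)/0.147456 = 21.1 days (vs. the pure-advection estimate x/v = 23.4 d).

21.1 days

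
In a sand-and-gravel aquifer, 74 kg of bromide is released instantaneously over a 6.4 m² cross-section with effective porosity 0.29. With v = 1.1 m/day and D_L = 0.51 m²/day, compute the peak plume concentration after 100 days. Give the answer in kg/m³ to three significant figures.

The peak of an instantaneous 1D plume sits at x = vt; there the Gaussian factor is 1 and C_max = M/(n_e·A·√(4πDt)), where n_e·A is the pore area the mass is dissolved in.
√(4πDt) = √(4π × 0.51 × 100) = 25.32 m, so C_max = 74/(0.29 × 6.4 × 25.32) = 1.57 kg/m³.

1.57 kg/m³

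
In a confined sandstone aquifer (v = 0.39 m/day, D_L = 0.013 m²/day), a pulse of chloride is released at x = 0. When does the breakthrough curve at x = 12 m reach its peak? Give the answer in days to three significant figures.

30.7 days

For the 1D instantaneous-source solution, setting ∂C/∂t = 0 at fixed x gives v²t² + 2Dt − x² = 0, so t = (√(D² + v²x²) − D)/v².
√(D² + v²x²) = √(0.013² + 0.39² × 12²) = 4.680; v² = 0.1521.
t = (4.680 − 0.013)/0.1521 = 30.7 days (vs. the pure-advection estimate x/v = 30.8 d).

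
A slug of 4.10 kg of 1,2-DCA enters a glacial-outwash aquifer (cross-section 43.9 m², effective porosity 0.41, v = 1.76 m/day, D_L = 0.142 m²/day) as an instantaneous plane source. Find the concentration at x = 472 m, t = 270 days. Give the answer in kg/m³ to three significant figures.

For an instantaneous plane source, C(x,t) = M/(n_e·A·√(4πDt)) · exp(−(x−vt)²/(4Dt)), with n_e·A the pore (flow) area.
Plume center vt = 1.76 × 270 = 475.2 m, so the well at 472 m is 3.2 m upgradient of the peak.
√(4πDt) = 21.95 m, giving peak height M/(n_e·A·√(4πDt)) = 4.10/(0.41 × 43.9 × 21.95) = 0.01038 kg/m³.
(x−vt)²/(4Dt) = (-3.2)²/(4 × 0.142 × 270) = 0.06677; exp(−0.06677) = 0.9354.
C = 0.01038 × 0.9354 = 0.00971 kg/m³.

0.00971 kg/m³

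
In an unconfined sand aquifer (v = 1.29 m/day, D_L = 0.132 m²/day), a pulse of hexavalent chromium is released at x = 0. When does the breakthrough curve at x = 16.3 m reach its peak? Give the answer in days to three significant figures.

12.6 days

For the 1D instantaneous-source solution, setting ∂C/∂t = 0 at fixed x gives v²t² + 2Dt − x² = 0, so t = (√(D² + v²x²) − D)/v².
√(D² + v²x²) = √(0.132² + 1.29² × 16.3²) = 21.03; v² = 1.6641.
t = (21.03 − 0.132)/1.6641 = 12.6 days (vs. the pure-advection estimate x/v = 12.6 d).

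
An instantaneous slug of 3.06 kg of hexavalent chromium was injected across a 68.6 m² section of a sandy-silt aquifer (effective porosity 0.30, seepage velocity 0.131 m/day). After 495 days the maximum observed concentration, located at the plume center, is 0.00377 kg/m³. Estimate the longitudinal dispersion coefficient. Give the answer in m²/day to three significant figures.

At the plume center C_max = M/(n_e·A·√(4πDt)), so D = M²/(4πt·(n_e·A·C_max)²).
n_e·A·C_max = 0.30 × 68.6 × 0.00377 = 0.07759 kg/m.
D = 3.06²/(4π × 495 × 0.07759²) = 0.250 m²/day.

0.250 m²/day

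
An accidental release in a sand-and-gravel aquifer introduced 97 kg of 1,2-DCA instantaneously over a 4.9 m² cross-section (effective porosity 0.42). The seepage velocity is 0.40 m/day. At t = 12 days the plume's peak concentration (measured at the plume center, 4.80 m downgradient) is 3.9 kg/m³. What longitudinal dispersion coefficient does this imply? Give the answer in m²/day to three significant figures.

At the plume center C_max = M/(n_e·A·√(4πDt)), so D = M²/(4πt·(n_e·A·C_max)²).
n_e·A·C_max = 0.42 × 4.9 × 3.9 = 8.026 kg/m.
D = 97²/(4π × 12 × 8.026²) = 0.969 m²/day.

0.969 m²/day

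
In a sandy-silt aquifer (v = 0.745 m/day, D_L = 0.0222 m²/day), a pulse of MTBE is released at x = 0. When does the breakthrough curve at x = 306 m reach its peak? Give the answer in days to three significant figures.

411 days

For the 1D instantaneous-source solution, setting ∂C/∂t = 0 at fixed x gives v²t² + 2Dt − x² = 0, so t = (√(D² + v²x²) − D)/v².
√(D² + v²x²) = √(0.0222² + 0.745² × 306²) = 228.0; v² = 0.555025.
t = (228.0 − 0.0222)/0.555025 = 411 days (vs. the pure-advection estimate x/v = 411 d).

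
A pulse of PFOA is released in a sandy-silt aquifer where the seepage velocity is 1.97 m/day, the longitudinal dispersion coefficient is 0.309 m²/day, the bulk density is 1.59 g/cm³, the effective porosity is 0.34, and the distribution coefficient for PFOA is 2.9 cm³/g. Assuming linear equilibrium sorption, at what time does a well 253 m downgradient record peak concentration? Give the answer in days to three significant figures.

Retardation factor R = 1 + ρ_b·K_d/n = 1 + 1.59 × 2.9/0.34 = 14.56.
Sorption retards both mechanisms: v_R = v/R = 0.1353 m/day, D_R = D/R = 0.02122 m²/day.
Peak time from v_R²t² + 2D_R t − x² = 0: t = (√(D_R² + v_R²x²) − D_R)/v_R².
√(D_R² + v_R²x²) = √(0.02122² + 0.1353² × 253²) = 34.23; v_R² = 0.01831.
t = (34.23 − 0.02122)/0.01831 = 1870 days.

1870 days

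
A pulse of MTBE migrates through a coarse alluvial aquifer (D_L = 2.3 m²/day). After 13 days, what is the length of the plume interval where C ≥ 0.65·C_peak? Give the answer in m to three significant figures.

14.4 m

The plume is Gaussian with σ = √(2Dt) = √(2 × 2.3 × 13) = 7.733 m.
C/C_peak = exp(−Δx²/(2σ²)) = 0.65 ⇒ Δx = σ·√(−2 ln 0.65) = 7.733 × 0.9282 = 7.178 m.
Width = 2Δx = 14.4 m.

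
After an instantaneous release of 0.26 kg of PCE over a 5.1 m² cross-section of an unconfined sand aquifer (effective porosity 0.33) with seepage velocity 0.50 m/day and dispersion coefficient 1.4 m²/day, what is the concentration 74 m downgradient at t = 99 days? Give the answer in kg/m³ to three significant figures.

For an instantaneous plane source, C(x,t) = M/(n_e·A·√(4πDt)) · exp(−(x−vt)²/(4Dt)), with n_e·A the pore (flow) area.
Plume center vt = 0.50 × 99 = 49.5 m, so the well at 74 m is 24.5 m downgradient of the peak.
√(4πDt) = 41.73 m, giving peak height M/(n_e·A·√(4πDt)) = 0.26/(0.33 × 5.1 × 41.73) = 0.003702 kg/m³.
(x−vt)²/(4Dt) = (24.5)²/(4 × 1.4 × 99) = 1.083; exp(−1.083) = 0.3386.
C = 0.003702 × 0.3386 = 0.00125 kg/m³.

0.00125 kg/m³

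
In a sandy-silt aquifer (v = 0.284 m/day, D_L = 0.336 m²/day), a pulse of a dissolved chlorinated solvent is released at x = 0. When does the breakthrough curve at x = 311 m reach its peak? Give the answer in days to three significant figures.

For the 1D instantaneous-source solution, setting ∂C/∂t = 0 at fixed x gives v²t² + 2Dt − x² = 0, so t = (√(D² + v²x²) − D)/v².
√(D² + v²x²) = √(0.336² + 0.284² × 311²) = 88.32; v² = 0.080656.
t = (88.32 − 0.336)/0.080656 = 1090 days (vs. the pure-advection estimate x/v = 1100 d).

1090 days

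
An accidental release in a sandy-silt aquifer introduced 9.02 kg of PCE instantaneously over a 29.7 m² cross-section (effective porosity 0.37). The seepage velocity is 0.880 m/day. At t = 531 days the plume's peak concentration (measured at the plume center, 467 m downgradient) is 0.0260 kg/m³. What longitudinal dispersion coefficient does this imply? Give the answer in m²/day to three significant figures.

0.149 m²/day

At the plume center C_max = M/(n_e·A·√(4πDt)), so D = M²/(4πt·(n_e·A·C_max)²).
n_e·A·C_max = 0.37 × 29.7 × 0.0260 = 0.2857 kg/m.
D = 9.02²/(4π × 531 × 0.2857²) = 0.149 m²/day.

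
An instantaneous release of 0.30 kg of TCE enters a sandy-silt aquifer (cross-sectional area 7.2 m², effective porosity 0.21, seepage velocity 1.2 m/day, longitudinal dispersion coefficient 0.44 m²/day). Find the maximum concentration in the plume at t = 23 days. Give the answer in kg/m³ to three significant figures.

0.0176 kg/m³

The peak of an instantaneous 1D plume sits at x = vt; there the Gaussian factor is 1 and C_max = M/(n_e·A·√(4πDt)), where n_e·A is the pore area the mass is dissolved in.
√(4πDt) = √(4π × 0.44 × 23) = 11.28 m, so C_max = 0.30/(0.21 × 7.2 × 11.28) = 0.0176 kg/m³.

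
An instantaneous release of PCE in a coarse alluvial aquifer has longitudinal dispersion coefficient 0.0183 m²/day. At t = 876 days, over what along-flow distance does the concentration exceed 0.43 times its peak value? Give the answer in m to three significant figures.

The plume is Gaussian with σ = √(2Dt) = √(2 × 0.0183 × 876) = 5.662 m.
C/C_peak = exp(−Δx²/(2σ²)) = 0.43 ⇒ Δx = σ·√(−2 ln 0.43) = 5.662 × 1.299 = 7.355 m.
Width = 2Δx = 14.7 m.

14.7 m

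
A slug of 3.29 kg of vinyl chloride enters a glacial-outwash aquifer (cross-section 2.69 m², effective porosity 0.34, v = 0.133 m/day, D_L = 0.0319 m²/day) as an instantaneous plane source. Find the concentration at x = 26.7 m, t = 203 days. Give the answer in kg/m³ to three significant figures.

0.397 kg/m³

For an instantaneous plane source, C(x,t) = M/(n_e·A·√(4πDt)) · exp(−(x−vt)²/(4Dt)), with n_e·A the pore (flow) area.
Plume center vt = 0.133 × 203 = 26.999 m, so the well at 26.7 m is 0.299 m upgradient of the peak.
√(4πDt) = 9.021 m, giving peak height M/(n_e·A·√(4πDt)) = 3.29/(0.34 × 2.69 × 9.021) = 0.3988 kg/m³.
(x−vt)²/(4Dt) = (-0.299)²/(4 × 0.0319 × 203) = 0.003451; exp(−0.003451) = 0.9966.
C = 0.3988 × 0.9966 = 0.397 kg/m³.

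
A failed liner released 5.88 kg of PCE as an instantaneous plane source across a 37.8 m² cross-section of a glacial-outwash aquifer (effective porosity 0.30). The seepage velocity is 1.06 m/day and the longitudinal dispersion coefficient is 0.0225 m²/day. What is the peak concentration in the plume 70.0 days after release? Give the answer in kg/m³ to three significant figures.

The peak of an instantaneous 1D plume sits at x = vt; there the Gaussian factor is 1 and C_max = M/(n_e·A·√(4πDt)), where n_e·A is the pore area the mass is dissolved in.
√(4πDt) = √(4π × 0.0225 × 70.0) = 4.449 m, so C_max = 5.88/(0.30 × 37.8 × 4.449) = 0.117 kg/m³.

0.117 kg/m³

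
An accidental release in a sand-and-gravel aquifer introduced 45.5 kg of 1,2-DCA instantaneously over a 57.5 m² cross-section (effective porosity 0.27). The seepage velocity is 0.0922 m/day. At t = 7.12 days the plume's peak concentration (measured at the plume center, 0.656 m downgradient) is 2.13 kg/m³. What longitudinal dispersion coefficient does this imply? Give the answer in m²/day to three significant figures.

0.0212 m²/day

At the plume center C_max = M/(n_e·A·√(4πDt)), so D = M²/(4πt·(n_e·A·C_max)²).
n_e·A·C_max = 0.27 × 57.5 × 2.13 = 33.07 kg/m.
D = 45.5²/(4π × 7.12 × 33.07²) = 0.0212 m²/day.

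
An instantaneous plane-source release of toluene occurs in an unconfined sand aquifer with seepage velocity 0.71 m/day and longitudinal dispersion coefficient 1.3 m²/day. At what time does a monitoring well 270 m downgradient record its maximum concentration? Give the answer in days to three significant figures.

For the 1D instantaneous-source solution, setting ∂C/∂t = 0 at fixed x gives v²t² + 2Dt − x² = 0, so t = (√(D² + v²x²) − D)/v².
√(D² + v²x²) = √(1.3² + 0.71² × 270²) = 191.7; v² = 0.5041.
t = (191.7 − 1.3)/0.5041 = 378 days (vs. the pure-advection estimate x/v = 380 d).

378 days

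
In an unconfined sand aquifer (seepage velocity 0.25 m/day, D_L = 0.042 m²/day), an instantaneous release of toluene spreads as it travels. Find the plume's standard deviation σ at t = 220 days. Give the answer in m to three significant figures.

Dispersive spreading gives a Gaussian with σ² = 2Dt; advection only shifts the center.
σ = √(2 × 0.042 × 220) = 4.30 m.

4.30 m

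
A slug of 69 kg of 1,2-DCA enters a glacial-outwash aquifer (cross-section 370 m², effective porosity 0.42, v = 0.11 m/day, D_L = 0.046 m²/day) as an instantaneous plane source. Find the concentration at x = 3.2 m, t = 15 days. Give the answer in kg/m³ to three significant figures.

For an instantaneous plane source, C(x,t) = M/(n_e·A·√(4πDt)) · exp(−(x−vt)²/(4Dt)), with n_e·A the pore (flow) area.
Plume center vt = 0.11 × 15 = 1.65 m, so the well at 3.2 m is 1.55 m downgradient of the peak.
√(4πDt) = 2.945 m, giving peak height M/(n_e·A·√(4πDt)) = 69/(0.42 × 370 × 2.945) = 0.1508 kg/m³.
(x−vt)²/(4Dt) = (1.55)²/(4 × 0.046 × 15) = 0.8705; exp(−0.8705) = 0.4187.
C = 0.1508 × 0.4187 = 0.0631 kg/m³.

0.0631 kg/m³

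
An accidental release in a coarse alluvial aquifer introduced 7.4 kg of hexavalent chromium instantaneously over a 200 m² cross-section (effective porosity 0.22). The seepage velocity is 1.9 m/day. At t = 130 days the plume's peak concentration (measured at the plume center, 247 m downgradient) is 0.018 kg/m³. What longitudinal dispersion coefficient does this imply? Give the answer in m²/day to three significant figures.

At the plume center C_max = M/(n_e·A·√(4πDt)), so D = M²/(4πt·(n_e·A·C_max)²).
n_e·A·C_max = 0.22 × 200 × 0.018 = 0.7920 kg/m.
D = 7.4²/(4π × 130 × 0.7920²) = 0.0534 m²/day.

0.0534 m²/day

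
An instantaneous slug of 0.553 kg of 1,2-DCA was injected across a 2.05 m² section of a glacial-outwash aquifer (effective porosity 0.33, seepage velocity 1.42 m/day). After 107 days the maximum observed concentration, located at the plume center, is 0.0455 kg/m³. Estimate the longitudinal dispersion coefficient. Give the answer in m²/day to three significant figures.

At the plume center C_max = M/(n_e·A·√(4πDt)), so D = M²/(4πt·(n_e·A·C_max)²).
n_e·A·C_max = 0.33 × 2.05 × 0.0455 = 0.03078 kg/m.
D = 0.553²/(4π × 107 × 0.03078²) = 0.240 m²/day.

0.240 m²/day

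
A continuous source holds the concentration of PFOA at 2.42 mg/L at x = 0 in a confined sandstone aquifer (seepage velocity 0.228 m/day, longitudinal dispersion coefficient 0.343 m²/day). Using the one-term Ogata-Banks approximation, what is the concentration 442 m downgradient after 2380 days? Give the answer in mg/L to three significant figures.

For a continuous step input, C/C₀ ≈ ½·erfc((x−vt)/(2√(Dt))).
vt = 0.228 × 2380 = 542.64 m and 2√(Dt) = 2√(0.343 × 2380) = 57.14 m.
Argument (x−vt)/(2√(Dt)) = (442 − 542.64)/57.14 = -1.761; ½·erfc(-1.761) = 0.9936.
C = 2.42 × 0.9936 = 2.40 mg/L.

2.40 mg/L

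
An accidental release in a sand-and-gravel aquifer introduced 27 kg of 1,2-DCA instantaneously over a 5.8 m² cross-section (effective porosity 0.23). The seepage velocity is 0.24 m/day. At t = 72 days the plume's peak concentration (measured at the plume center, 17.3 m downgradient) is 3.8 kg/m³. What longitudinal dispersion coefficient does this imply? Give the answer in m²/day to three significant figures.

At the plume center C_max = M/(n_e·A·√(4πDt)), so D = M²/(4πt·(n_e·A·C_max)²).
n_e·A·C_max = 0.23 × 5.8 × 3.8 = 5.069 kg/m.
D = 27²/(4π × 72 × 5.069²) = 0.0314 m²/day.

0.0314 m²/day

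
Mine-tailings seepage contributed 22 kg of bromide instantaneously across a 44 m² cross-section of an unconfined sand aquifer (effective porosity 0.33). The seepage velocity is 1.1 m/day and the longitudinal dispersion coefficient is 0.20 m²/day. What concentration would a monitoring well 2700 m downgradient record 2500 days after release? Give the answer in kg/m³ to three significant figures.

0.00548 kg/m³

For an instantaneous plane source, C(x,t) = M/(n_e·A·√(4πDt)) · exp(−(x−vt)²/(4Dt)), with n_e·A the pore (flow) area.
Plume center vt = 1.1 × 2500 = 2750 m, so the well at 2700 m is 50 m upgradient of the peak.
√(4πDt) = 79.27 m, giving peak height M/(n_e·A·√(4πDt)) = 22/(0.33 × 44 × 79.27) = 0.01911 kg/m³.
(x−vt)²/(4Dt) = (-50)²/(4 × 0.20 × 2500) = 1.250; exp(−1.250) = 0.2865.
C = 0.01911 × 0.2865 = 0.00548 kg/m³.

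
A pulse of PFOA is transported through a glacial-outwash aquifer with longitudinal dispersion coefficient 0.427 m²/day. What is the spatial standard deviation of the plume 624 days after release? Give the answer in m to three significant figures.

23.1 m

Dispersive spreading gives a Gaussian with σ² = 2Dt; advection only shifts the center.
σ = √(2 × 0.427 × 624) = 23.1 m.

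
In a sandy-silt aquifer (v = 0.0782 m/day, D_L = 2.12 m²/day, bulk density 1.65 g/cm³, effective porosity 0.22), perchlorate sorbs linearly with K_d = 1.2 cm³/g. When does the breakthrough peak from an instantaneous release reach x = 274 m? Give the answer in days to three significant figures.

Retardation factor R = 1 + ρ_b·K_d/n = 1 + 1.65 × 1.2/0.22 = 10.00.
Sorption retards both mechanisms: v_R = v/R = 0.007820 m/day, D_R = D/R = 0.2120 m²/day.
Peak time from v_R²t² + 2D_R t − x² = 0: t = (√(D_R² + v_R²x²) − D_R)/v_R².
√(D_R² + v_R²x²) = √(0.2120² + 0.007820² × 274²) = 2.153; v_R² = 6.115e-05.
t = (2.153 − 0.2120)/6.115e-05 = 31700 days.

31700 days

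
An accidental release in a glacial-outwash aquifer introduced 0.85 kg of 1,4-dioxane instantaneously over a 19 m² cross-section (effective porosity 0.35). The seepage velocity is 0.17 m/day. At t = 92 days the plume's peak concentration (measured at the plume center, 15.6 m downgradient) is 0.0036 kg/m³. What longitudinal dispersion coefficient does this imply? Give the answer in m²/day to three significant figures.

At the plume center C_max = M/(n_e·A·√(4πDt)), so D = M²/(4πt·(n_e·A·C_max)²).
n_e·A·C_max = 0.35 × 19 × 0.0036 = 0.02394 kg/m.
D = 0.85²/(4π × 92 × 0.02394²) = 1.09 m²/day.

1.09 m²/day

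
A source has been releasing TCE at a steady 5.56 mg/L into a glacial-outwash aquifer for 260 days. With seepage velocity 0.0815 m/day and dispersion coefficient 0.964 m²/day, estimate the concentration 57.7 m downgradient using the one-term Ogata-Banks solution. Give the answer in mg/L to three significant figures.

For a continuous step input, C/C₀ ≈ ½·erfc((x−vt)/(2√(Dt))).
vt = 0.0815 × 260 = 21.19 m and 2√(Dt) = 2√(0.964 × 260) = 31.66 m.
Argument (x−vt)/(2√(Dt)) = (57.7 − 21.19)/31.66 = 1.153; ½·erfc(1.153) = 0.05149.
C = 5.56 × 0.05149 = 0.286 mg/L.

0.286 mg/L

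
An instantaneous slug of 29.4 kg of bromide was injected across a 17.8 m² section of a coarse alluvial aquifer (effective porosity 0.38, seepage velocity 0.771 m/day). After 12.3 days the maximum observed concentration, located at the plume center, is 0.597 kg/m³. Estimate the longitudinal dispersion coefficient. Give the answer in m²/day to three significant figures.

0.343 m²/day

At the plume center C_max = M/(n_e·A·√(4πDt)), so D = M²/(4πt·(n_e·A·C_max)²).
n_e·A·C_max = 0.38 × 17.8 × 0.597 = 4.038 kg/m.
D = 29.4²/(4π × 12.3 × 4.038²) = 0.343 m²/day.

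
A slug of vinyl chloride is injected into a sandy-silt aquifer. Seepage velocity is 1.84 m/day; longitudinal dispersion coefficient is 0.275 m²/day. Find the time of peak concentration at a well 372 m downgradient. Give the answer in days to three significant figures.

For the 1D instantaneous-source solution, setting ∂C/∂t = 0 at fixed x gives v²t² + 2Dt − x² = 0, so t = (√(D² + v²x²) − D)/v².
√(D² + v²x²) = √(0.275² + 1.84² × 372²) = 684.5; v² = 3.3856.
t = (684.5 − 0.275)/3.3856 = 202 days (vs. the pure-advection estimate x/v = 202 d).

202 days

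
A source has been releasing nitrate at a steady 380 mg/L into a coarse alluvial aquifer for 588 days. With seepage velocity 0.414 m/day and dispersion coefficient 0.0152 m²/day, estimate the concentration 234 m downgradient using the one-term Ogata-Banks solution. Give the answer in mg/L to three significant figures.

For a continuous step input, C/C₀ ≈ ½·erfc((x−vt)/(2√(Dt))).
vt = 0.414 × 588 = 243.432 m and 2√(Dt) = 2√(0.0152 × 588) = 5.979 m.
Argument (x−vt)/(2√(Dt)) = (234 − 243.432)/5.979 = -1.578; ½·erfc(-1.578) = 0.9872.
C = 380 × 0.9872 = 375 mg/L.

375 mg/L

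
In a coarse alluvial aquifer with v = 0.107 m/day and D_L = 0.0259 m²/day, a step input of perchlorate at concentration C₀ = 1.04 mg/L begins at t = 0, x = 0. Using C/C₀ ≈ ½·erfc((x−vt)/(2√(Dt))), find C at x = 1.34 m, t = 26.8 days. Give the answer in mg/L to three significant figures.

For a continuous step input, C/C₀ ≈ ½·erfc((x−vt)/(2√(Dt))).
vt = 0.107 × 26.8 = 2.8676 m and 2√(Dt) = 2√(0.0259 × 26.8) = 1.666 m.
Argument (x−vt)/(2√(Dt)) = (1.34 − 2.8676)/1.666 = -0.9169; ½·erfc(-0.9169) = 0.9026.
C = 1.04 × 0.9026 = 0.939 mg/L.

0.939 mg/L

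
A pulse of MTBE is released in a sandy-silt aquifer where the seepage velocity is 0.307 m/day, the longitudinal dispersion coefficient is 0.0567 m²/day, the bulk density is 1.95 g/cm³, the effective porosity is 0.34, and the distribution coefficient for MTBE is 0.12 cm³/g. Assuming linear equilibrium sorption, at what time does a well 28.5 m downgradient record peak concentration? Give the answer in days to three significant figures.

Retardation factor R = 1 + ρ_b·K_d/n = 1 + 1.95 × 0.12/0.34 = 1.688.
Sorption retards both mechanisms: v_R = v/R = 0.1819 m/day, D_R = D/R = 0.03359 m²/day.
Peak time from v_R²t² + 2D_R t − x² = 0: t = (√(D_R² + v_R²x²) − D_R)/v_R².
√(D_R² + v_R²x²) = √(0.03359² + 0.1819² × 28.5²) = 5.184; v_R² = 0.03309.
t = (5.184 − 0.03359)/0.03309 = 156 days.

156 days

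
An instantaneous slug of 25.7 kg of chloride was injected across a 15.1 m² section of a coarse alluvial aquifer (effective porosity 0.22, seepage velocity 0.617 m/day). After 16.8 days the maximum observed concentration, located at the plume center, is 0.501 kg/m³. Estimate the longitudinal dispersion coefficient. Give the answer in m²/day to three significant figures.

At the plume center C_max = M/(n_e·A·√(4πDt)), so D = M²/(4πt·(n_e·A·C_max)²).
n_e·A·C_max = 0.22 × 15.1 × 0.501 = 1.664 kg/m.
D = 25.7²/(4π × 16.8 × 1.664²) = 1.13 m²/day.

1.13 m²/day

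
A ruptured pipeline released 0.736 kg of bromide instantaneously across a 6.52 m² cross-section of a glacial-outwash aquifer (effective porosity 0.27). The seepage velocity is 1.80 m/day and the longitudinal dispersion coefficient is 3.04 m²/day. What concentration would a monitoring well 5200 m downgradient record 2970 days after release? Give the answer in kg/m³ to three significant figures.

For an instantaneous plane source, C(x,t) = M/(n_e·A·√(4πDt)) · exp(−(x−vt)²/(4Dt)), with n_e·A the pore (flow) area.
Plume center vt = 1.80 × 2970 = 5346 m, so the well at 5200 m is 146 m upgradient of the peak.
√(4πDt) = 336.8 m, giving peak height M/(n_e·A·√(4πDt)) = 0.736/(0.27 × 6.52 × 336.8) = 0.001241 kg/m³.
(x−vt)²/(4Dt) = (-146)²/(4 × 3.04 × 2970) = 0.5902; exp(−0.5902) = 0.5542.
C = 0.001241 × 0.5542 = 0.000688 kg/m³.

0.000688 kg/m³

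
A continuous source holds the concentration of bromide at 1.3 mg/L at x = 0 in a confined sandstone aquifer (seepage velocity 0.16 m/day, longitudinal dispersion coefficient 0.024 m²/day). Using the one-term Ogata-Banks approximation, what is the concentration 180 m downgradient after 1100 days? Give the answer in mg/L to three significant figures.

For a continuous step input, C/C₀ ≈ ½·erfc((x−vt)/(2√(Dt))).
vt = 0.16 × 1100 = 176 m and 2√(Dt) = 2√(0.024 × 1100) = 10.28 m.
Argument (x−vt)/(2√(Dt)) = (180 − 176)/10.28 = 0.3891; ½·erfc(0.3891) = 0.2911.
C = 1.3 × 0.2911 = 0.378 mg/L.

0.378 mg/L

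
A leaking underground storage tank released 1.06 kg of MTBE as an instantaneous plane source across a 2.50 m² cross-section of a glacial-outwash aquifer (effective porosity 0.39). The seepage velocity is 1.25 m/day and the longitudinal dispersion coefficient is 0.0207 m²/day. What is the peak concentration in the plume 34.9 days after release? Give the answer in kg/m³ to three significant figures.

The peak of an instantaneous 1D plume sits at x = vt; there the Gaussian factor is 1 and C_max = M/(n_e·A·√(4πDt)), where n_e·A is the pore area the mass is dissolved in.
√(4πDt) = √(4π × 0.0207 × 34.9) = 3.013 m, so C_max = 1.06/(0.39 × 2.50 × 3.013) = 0.361 kg/m³.

0.361 kg/m³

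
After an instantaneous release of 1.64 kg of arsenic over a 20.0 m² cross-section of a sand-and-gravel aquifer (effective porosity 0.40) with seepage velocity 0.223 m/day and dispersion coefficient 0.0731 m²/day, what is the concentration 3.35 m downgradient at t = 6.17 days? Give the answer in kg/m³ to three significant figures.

0.00993 kg/m³

For an instantaneous plane source, C(x,t) = M/(n_e·A·√(4πDt)) · exp(−(x−vt)²/(4Dt)), with n_e·A the pore (flow) area.
Plume center vt = 0.223 × 6.17 = 1.37591 m, so the well at 3.35 m is 1.97409 m downgradient of the peak.
√(4πDt) = 2.381 m, giving peak height M/(n_e·A·√(4πDt)) = 1.64/(0.40 × 20.0 × 2.381) = 0.08610 kg/m³.
(x−vt)²/(4Dt) = (1.97409)²/(4 × 0.0731 × 6.17) = 2.160; exp(−2.160) = 0.1153.
C = 0.08610 × 0.1153 = 0.00993 kg/m³.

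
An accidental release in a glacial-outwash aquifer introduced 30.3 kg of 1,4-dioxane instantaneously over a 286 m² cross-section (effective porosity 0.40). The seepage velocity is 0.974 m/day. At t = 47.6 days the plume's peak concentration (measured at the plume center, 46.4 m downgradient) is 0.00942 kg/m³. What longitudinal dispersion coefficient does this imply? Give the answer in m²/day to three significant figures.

At the plume center C_max = M/(n_e·A·√(4πDt)), so D = M²/(4πt·(n_e·A·C_max)²).
n_e·A·C_max = 0.40 × 286 × 0.00942 = 1.078 kg/m.
D = 30.3²/(4π × 47.6 × 1.078²) = 1.32 m²/day.

1.32 m²/day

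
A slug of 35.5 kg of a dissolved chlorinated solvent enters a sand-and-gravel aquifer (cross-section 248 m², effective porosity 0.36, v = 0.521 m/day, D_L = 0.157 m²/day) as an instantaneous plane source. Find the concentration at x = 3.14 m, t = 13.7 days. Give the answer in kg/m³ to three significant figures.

For an instantaneous plane source, C(x,t) = M/(n_e·A·√(4πDt)) · exp(−(x−vt)²/(4Dt)), with n_e·A the pore (flow) area.
Plume center vt = 0.521 × 13.7 = 7.1377 m, so the well at 3.14 m is 3.9977 m upgradient of the peak.
√(4πDt) = 5.199 m, giving peak height M/(n_e·A·√(4πDt)) = 35.5/(0.36 × 248 × 5.199) = 0.07648 kg/m³.
(x−vt)²/(4Dt) = (-3.9977)²/(4 × 0.157 × 13.7) = 1.858; exp(−1.858) = 0.1560.
C = 0.07648 × 0.1560 = 0.0119 kg/m³.

0.0119 kg/m³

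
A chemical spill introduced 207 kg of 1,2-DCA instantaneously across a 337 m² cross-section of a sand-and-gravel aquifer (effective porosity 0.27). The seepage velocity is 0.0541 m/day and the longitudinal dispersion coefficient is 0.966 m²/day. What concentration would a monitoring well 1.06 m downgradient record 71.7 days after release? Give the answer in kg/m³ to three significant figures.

For an instantaneous plane source, C(x,t) = M/(n_e·A·√(4πDt)) · exp(−(x−vt)²/(4Dt)), with n_e·A the pore (flow) area.
Plume center vt = 0.0541 × 71.7 = 3.87897 m, so the well at 1.06 m is 2.81897 m upgradient of the peak.
√(4πDt) = 29.50 m, giving peak height M/(n_e·A·√(4πDt)) = 207/(0.27 × 337 × 29.50) = 0.07712 kg/m³.
(x−vt)²/(4Dt) = (-2.81897)²/(4 × 0.966 × 71.7) = 0.02868; exp(−0.02868) = 0.9717.
C = 0.07712 × 0.9717 = 0.0749 kg/m³.

0.0749 kg/m³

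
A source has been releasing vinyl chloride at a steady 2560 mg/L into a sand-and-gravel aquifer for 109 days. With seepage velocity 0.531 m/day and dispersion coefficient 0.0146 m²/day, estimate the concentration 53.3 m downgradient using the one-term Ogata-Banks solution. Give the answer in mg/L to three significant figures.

2550 mg/L

For a continuous step input, C/C₀ ≈ ½·erfc((x−vt)/(2√(Dt))).
vt = 0.531 × 109 = 57.879 m and 2√(Dt) = 2√(0.0146 × 109) = 2.523 m.
Argument (x−vt)/(2√(Dt)) = (53.3 − 57.879)/2.523 = -1.815; ½·erfc(-1.815) = 0.9949.
C = 2560 × 0.9949 = 2550 mg/L.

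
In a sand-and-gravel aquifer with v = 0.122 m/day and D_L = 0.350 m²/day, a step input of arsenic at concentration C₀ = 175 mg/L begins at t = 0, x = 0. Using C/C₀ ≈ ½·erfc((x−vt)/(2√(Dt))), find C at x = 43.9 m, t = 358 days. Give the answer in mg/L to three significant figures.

86.5 mg/L

For a continuous step input, C/C₀ ≈ ½·erfc((x−vt)/(2√(Dt))).
vt = 0.122 × 358 = 43.676 m and 2√(Dt) = 2√(0.350 × 358) = 22.39 m.
Argument (x−vt)/(2√(Dt)) = (43.9 − 43.676)/22.39 = 0.01000; ½·erfc(0.01000) = 0.4944.
C = 175 × 0.4944 = 86.5 mg/L.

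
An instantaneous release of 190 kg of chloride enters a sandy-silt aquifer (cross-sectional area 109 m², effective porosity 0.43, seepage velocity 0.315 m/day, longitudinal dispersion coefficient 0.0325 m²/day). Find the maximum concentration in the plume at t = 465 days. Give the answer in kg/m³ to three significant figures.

0.294 kg/m³

The peak of an instantaneous 1D plume sits at x = vt; there the Gaussian factor is 1 and C_max = M/(n_e·A·√(4πDt)), where n_e·A is the pore area the mass is dissolved in.
√(4πDt) = √(4π × 0.0325 × 465) = 13.78 m, so C_max = 190/(0.43 × 109 × 13.78) = 0.294 kg/m³.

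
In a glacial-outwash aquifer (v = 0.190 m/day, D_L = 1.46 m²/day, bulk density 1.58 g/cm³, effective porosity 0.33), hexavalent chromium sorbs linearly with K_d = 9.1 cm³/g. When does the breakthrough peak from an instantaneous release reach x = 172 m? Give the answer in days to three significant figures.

Retardation factor R = 1 + ρ_b·K_d/n = 1 + 1.58 × 9.1/0.33 = 44.57.
Sorption retards both mechanisms: v_R = v/R = 0.004263 m/day, D_R = D/R = 0.03276 m²/day.
Peak time from v_R²t² + 2D_R t − x² = 0: t = (√(D_R² + v_R²x²) − D_R)/v_R².
√(D_R² + v_R²x²) = √(0.03276² + 0.004263² × 172²) = 0.7340; v_R² = 1.817e-05.
t = (0.7340 − 0.03276)/1.817e-05 = 38600 days.

38600 days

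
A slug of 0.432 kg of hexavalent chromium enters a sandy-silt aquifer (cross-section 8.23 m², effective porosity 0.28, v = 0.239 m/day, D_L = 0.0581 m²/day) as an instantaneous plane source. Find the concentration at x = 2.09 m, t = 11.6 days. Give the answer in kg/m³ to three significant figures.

0.0542 kg/m³

For an instantaneous plane source, C(x,t) = M/(n_e·A·√(4πDt)) · exp(−(x−vt)²/(4Dt)), with n_e·A the pore (flow) area.
Plume center vt = 0.239 × 11.6 = 2.7724 m, so the well at 2.09 m is 0.6824 m upgradient of the peak.
√(4πDt) = 2.910 m, giving peak height M/(n_e·A·√(4πDt)) = 0.432/(0.28 × 8.23 × 2.910) = 0.06442 kg/m³.
(x−vt)²/(4Dt) = (-0.6824)²/(4 × 0.0581 × 11.6) = 0.1727; exp(−0.1727) = 0.8414.
C = 0.06442 × 0.8414 = 0.0542 kg/m³.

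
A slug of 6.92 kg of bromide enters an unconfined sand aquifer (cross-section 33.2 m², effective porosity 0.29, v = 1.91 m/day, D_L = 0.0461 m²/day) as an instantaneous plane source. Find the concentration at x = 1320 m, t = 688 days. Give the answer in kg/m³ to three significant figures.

0.0273 kg/m³

For an instantaneous plane source, C(x,t) = M/(n_e·A·√(4πDt)) · exp(−(x−vt)²/(4Dt)), with n_e·A the pore (flow) area.
Plume center vt = 1.91 × 688 = 1314.08 m, so the well at 1320 m is 5.92 m downgradient of the peak.
√(4πDt) = 19.96 m, giving peak height M/(n_e·A·√(4πDt)) = 6.92/(0.29 × 33.2 × 19.96) = 0.03601 kg/m³.
(x−vt)²/(4Dt) = (5.92)²/(4 × 0.0461 × 688) = 0.2762; exp(−0.2762) = 0.7587.
C = 0.03601 × 0.7587 = 0.0273 kg/m³.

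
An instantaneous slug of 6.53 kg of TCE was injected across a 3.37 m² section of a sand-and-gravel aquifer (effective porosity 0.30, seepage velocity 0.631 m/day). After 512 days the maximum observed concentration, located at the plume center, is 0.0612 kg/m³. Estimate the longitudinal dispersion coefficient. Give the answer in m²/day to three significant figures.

At the plume center C_max = M/(n_e·A·√(4πDt)), so D = M²/(4πt·(n_e·A·C_max)²).
n_e·A·C_max = 0.30 × 3.37 × 0.0612 = 0.06187 kg/m.
D = 6.53²/(4π × 512 × 0.06187²) = 1.73 m²/day.

1.73 m²/day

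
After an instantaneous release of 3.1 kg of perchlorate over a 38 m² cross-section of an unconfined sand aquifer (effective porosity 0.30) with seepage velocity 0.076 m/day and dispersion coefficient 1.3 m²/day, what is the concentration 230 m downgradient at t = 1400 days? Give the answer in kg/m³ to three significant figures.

For an instantaneous plane source, C(x,t) = M/(n_e·A·√(4πDt)) · exp(−(x−vt)²/(4Dt)), with n_e·A the pore (flow) area.
Plume center vt = 0.076 × 1400 = 106.4 m, so the well at 230 m is 123.6 m downgradient of the peak.
√(4πDt) = 151.2 m, giving peak height M/(n_e·A·√(4πDt)) = 3.1/(0.30 × 38 × 151.2) = 0.001798 kg/m³.
(x−vt)²/(4Dt) = (123.6)²/(4 × 1.3 × 1400) = 2.098; exp(−2.098) = 0.1227.
C = 0.001798 × 0.1227 = 0.000221 kg/m³.

0.000221 kg/m³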